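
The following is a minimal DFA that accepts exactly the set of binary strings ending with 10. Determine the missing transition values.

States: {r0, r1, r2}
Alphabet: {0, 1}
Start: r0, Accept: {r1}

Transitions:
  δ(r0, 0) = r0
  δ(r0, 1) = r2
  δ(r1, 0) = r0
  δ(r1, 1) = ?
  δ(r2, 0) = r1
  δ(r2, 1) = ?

From the language and accept set, identify what each state tracks — r0: no suffix match; r1: suffix is 10; r2: one trailing 1.
Each missing δ(q, a) is the state matching the new tracked value after reading a.
δ(r1, 1) = r2; δ(r2, 1) = r2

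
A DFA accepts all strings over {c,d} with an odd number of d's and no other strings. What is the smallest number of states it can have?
By Myhill–Nerode, count the distinguishable equivalence classes: two classes — parity of the count of d's.
2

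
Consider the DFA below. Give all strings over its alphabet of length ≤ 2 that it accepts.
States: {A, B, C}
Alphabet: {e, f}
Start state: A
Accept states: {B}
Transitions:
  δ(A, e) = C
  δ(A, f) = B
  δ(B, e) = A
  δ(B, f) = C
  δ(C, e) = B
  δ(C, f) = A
f, ee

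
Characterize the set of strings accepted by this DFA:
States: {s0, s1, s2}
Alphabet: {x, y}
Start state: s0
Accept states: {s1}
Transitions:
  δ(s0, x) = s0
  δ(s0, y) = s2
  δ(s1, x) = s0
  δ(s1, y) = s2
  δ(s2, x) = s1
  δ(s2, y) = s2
Testing a few strings:
  'xxxy' → reject
  'xxx' → reject
  'xyx' → accept
  'yyy' → reject
State roles: s0=no suffix match; s1=suffix is yx; s2=one trailing y
All strings over {x,y} ending with yx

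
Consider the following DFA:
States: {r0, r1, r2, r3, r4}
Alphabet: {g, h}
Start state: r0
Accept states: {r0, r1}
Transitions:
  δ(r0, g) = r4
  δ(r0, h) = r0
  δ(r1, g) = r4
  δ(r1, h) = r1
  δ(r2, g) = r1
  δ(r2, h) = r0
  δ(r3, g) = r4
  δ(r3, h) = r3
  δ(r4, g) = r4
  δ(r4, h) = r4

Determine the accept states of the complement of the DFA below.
Complement accept states = All states \ Original accept states
= {r0, r1, r2, r3, r4} \ {r0, r1}
{r2, r3, r4}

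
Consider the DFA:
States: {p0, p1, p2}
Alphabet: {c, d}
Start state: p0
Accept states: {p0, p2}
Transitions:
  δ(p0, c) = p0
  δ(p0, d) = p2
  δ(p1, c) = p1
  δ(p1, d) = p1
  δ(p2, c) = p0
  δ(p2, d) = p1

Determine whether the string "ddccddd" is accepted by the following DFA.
Processing string "ddccddd":
  p0 --d--> p2
  p2 --d--> p1
  p1 --c--> p1
  p1 --c--> p1
  p1 --d--> p1
  p1 --d--> p1
  p1 --d--> p1
Final state: p1
Accept states: {p0, p2}
No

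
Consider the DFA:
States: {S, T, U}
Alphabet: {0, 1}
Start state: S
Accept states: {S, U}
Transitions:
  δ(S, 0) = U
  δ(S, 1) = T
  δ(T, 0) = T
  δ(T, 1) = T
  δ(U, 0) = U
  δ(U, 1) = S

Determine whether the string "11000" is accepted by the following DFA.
Processing string "11000":
  S --1--> T
  T --1--> T
  T --0--> T
  T --0--> T
  T --0--> T
Final state: T
Accept states: {S, U}
No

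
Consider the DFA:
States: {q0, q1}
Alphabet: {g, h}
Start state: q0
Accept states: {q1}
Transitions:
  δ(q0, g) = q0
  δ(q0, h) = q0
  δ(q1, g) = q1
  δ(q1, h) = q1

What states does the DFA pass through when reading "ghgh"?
read 'g': q0 → q0
  read 'h': q0 → q0
  read 'g': q0 → q0
  read 'h': q0 → q0
q0 -> q0 -> q0 -> q0 -> q0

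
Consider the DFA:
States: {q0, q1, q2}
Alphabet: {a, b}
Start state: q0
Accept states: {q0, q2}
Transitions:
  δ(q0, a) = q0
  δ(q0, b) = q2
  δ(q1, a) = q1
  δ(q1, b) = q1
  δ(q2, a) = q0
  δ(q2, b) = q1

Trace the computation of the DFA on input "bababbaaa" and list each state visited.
read 'b': q0 → q2
  read 'a': q2 → q0
  read 'b': q0 → q2
  read 'a': q2 → q0
  read 'b': q0 → q2
  read 'b': q2 → q1
  read 'a': q1 → q1
  read 'a': q1 → q1
  read 'a': q1 → q1
q0 -> q2 -> q0 -> q2 -> q0 -> q2 -> q1 -> q1 -> q1 -> q1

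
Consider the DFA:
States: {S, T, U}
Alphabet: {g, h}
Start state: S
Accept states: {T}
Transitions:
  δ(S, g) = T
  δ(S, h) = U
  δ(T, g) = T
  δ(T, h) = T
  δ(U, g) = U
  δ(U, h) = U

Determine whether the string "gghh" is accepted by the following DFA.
Processing string "gghh":
  S --g--> T
  T --g--> T
  T --h--> T
  T --h--> T
Final state: T
Accept states: {T}
Yes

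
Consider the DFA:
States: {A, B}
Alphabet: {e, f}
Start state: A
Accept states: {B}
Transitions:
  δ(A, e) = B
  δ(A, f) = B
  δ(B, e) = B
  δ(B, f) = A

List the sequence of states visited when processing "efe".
read 'e': A → B
  read 'f': B → A
  read 'e': A → B
A -> B -> A -> B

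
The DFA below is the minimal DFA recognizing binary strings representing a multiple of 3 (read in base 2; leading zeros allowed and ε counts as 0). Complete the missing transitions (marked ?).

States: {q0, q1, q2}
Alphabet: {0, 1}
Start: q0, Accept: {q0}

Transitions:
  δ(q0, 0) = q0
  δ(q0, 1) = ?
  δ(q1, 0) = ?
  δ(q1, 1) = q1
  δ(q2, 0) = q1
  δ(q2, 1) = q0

From the language and accept set, identify what each state tracks — q0: value ≡ 0 (mod 3); q1: value ≡ 2 (mod 3); q2: value ≡ 1 (mod 3).
Each missing δ(q, a) is the state matching the new tracked value after reading a.
δ(q0, 1) = q2; δ(q1, 0) = q2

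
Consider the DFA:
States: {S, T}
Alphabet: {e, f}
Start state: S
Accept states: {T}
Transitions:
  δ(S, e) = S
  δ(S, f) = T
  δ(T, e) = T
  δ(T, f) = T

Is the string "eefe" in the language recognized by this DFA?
Processing string "eefe":
  S --e--> S
  S --e--> S
  S --f--> T
  T --e--> T
Final state: T
Accept states: {T}
Yes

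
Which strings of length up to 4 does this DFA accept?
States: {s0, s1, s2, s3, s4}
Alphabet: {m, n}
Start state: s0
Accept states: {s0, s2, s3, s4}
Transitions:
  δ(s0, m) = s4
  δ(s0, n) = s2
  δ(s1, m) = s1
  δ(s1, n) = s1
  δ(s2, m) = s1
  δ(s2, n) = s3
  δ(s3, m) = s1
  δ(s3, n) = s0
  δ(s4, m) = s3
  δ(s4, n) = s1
ε, m, n, mm, nn, mmn, nnn, mmnm, mmnn, nnnm, nnnn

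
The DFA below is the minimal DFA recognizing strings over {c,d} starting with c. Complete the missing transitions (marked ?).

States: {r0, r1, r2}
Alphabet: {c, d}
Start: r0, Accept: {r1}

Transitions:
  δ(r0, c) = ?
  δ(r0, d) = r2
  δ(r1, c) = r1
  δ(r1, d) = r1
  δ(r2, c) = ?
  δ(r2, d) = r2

From the language and accept set, identify what each state tracks — r0: no input read; r1: started with c; r2: started with d (dead).
Each missing δ(q, a) is the state matching the new tracked value after reading a.
δ(r0, c) = r1; δ(r2, c) = r2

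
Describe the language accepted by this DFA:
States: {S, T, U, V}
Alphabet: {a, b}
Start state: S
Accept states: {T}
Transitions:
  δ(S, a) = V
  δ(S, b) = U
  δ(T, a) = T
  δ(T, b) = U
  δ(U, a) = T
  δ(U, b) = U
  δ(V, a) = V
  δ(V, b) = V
Testing a few strings:
  'aba' → reject
  'abab' → reject
  'ba' → accept
  'aaa' → reject
State roles: S=no input read; T=started with b, last symbol a; U=started with b, last symbol b; V=started with a (dead)
All strings over {a,b} that start with b and end with a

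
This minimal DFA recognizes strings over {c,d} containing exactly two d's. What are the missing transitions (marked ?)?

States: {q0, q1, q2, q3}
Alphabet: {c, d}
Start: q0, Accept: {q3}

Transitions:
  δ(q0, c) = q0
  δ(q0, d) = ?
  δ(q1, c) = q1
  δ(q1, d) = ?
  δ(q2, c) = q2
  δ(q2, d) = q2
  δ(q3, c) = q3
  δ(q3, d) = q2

From the language and accept set, identify what each state tracks — q0: zero d's; q1: one d; q2: ≥ three d's (dead); q3: two d's.
Each missing δ(q, a) is the state matching the new tracked value after reading a.
δ(q0, d) = q1; δ(q1, d) = q3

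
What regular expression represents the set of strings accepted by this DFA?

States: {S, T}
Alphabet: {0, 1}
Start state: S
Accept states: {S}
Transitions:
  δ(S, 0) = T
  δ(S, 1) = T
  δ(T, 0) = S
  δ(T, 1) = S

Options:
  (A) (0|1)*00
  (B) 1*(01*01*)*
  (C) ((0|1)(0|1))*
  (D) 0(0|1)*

Check each option against the DFA on short strings; one disagreement eliminates an option:
  (A) (0|1)*00: on ε the DFA stays in S and accepts (S ∈ Accept), but the regex does not match it → eliminate
  (B) 1*(01*01*)*: on '1' the DFA goes S → T and rejects (T ∉ Accept), but the regex matches it → eliminate
  (C) ((0|1)(0|1))*: agrees with the DFA on every string of length ≤ 6
  (D) 0(0|1)*: on ε the DFA stays in S and accepts (S ∈ Accept), but the regex does not match it → eliminate
Only (C) is consistent with the DFA.
(C) ((0|1)(0|1))*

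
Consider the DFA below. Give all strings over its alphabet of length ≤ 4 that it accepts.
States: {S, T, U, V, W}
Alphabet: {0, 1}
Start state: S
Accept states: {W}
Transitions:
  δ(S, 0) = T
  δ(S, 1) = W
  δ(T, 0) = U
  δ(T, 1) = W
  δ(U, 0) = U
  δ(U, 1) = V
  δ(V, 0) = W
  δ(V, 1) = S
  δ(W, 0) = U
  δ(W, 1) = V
1, 01, 110, 0010, 0110, 1010, 1111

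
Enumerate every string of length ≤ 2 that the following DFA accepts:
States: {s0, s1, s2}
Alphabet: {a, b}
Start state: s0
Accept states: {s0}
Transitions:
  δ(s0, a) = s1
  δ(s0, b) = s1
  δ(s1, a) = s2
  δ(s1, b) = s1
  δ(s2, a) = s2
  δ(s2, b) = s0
ε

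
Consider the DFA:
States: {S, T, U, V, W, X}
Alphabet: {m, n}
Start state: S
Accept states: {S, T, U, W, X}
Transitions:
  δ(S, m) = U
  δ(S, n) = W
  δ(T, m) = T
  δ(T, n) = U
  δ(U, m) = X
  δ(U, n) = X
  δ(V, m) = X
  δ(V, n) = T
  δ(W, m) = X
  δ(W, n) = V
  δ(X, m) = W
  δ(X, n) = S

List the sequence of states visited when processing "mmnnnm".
read 'm': S → U
  read 'm': U → X
  read 'n': X → S
  read 'n': S → W
  read 'n': W → V
  read 'm': V → X
S -> U -> X -> S -> W -> V -> X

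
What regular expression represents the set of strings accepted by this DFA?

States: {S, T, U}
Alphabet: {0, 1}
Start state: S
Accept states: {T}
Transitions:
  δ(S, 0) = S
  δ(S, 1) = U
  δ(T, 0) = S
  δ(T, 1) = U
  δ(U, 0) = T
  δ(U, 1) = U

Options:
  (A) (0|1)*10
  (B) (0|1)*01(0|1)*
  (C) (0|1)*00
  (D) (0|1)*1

Check each option against the DFA on short strings; one disagreement eliminates an option:
  (A) (0|1)*10: agrees with the DFA on every string of length ≤ 6
  (B) (0|1)*01(0|1)*: on '01' the DFA goes S → S → U and rejects (U ∉ Accept), but the regex matches it → eliminate
  (C) (0|1)*00: on '00' the DFA goes S → S → S and rejects (S ∉ Accept), but the regex matches it → eliminate
  (D) (0|1)*1: on '1' the DFA goes S → U and rejects (U ∉ Accept), but the regex matches it → eliminate
Only (A) is consistent with the DFA.
(A) (0|1)*10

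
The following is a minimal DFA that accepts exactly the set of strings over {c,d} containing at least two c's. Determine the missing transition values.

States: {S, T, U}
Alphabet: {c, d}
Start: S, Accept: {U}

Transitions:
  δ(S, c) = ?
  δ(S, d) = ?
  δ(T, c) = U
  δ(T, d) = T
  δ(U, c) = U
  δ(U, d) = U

From the language and accept set, identify what each state tracks — S: zero c's seen; T: one c seen; U: ≥ two c's seen.
Each missing δ(q, a) is the state matching the new tracked value after reading a.
δ(S, c) = T; δ(S, d) = S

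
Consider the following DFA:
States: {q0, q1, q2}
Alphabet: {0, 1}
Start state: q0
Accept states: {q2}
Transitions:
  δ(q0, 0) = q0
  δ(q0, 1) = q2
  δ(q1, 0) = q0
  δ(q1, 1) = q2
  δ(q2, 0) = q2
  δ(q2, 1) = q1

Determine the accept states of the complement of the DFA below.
Complement accept states = All states \ Original accept states
= {q0, q1, q2} \ {q2}
{q0, q1}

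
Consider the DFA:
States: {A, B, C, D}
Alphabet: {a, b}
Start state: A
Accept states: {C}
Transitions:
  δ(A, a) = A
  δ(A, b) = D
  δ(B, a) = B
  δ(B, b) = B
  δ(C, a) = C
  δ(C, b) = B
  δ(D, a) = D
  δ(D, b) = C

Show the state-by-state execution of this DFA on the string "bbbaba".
read 'b': A → D
  read 'b': D → C
  read 'b': C → B
  read 'a': B → B
  read 'b': B → B
  read 'a': B → B
A -> D -> C -> B -> B -> B -> B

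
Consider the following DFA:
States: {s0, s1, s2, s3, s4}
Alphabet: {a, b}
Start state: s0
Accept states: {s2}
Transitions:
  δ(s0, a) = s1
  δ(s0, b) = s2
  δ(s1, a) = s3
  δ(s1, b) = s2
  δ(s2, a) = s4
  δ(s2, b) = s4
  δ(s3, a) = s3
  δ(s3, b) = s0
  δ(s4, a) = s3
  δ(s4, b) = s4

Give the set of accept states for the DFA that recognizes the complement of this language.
Complement accept states = All states \ Original accept states
= {s0, s1, s2, s3, s4} \ {s2}
{s0, s1, s3, s4}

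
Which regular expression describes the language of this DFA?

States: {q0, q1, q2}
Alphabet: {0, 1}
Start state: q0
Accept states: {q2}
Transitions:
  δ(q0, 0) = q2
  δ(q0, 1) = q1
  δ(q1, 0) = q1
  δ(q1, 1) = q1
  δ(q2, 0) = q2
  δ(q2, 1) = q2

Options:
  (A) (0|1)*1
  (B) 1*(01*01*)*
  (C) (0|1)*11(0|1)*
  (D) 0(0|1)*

Check each option against the DFA on short strings; one disagreement eliminates an option:
  (A) (0|1)*1: on '0' the DFA goes q0 → q2 and accepts (q2 ∈ Accept), but the regex does not match it → eliminate
  (B) 1*(01*01*)*: on ε the DFA stays in q0 and rejects (q0 ∉ Accept), but the regex matches it → eliminate
  (C) (0|1)*11(0|1)*: on '0' the DFA goes q0 → q2 and accepts (q2 ∈ Accept), but the regex does not match it → eliminate
  (D) 0(0|1)*: agrees with the DFA on every string of length ≤ 6
Only (D) is consistent with the DFA.
(D) 0(0|1)*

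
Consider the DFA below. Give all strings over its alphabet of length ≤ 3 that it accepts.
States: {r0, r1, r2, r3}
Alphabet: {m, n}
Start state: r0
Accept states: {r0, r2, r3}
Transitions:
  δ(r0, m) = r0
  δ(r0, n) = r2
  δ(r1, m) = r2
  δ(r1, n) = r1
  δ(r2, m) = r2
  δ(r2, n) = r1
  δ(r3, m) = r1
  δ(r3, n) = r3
ε, m, n, mm, mn, nm, mmm, mmn, mnm, nmm, nnm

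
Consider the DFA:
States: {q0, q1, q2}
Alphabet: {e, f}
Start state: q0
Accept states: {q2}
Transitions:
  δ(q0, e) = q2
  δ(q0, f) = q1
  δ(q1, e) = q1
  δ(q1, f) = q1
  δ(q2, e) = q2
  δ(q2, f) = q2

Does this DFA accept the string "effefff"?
Processing string "effefff":
  q0 --e--> q2
  q2 --f--> q2
  q2 --f--> q2
  q2 --e--> q2
  q2 --f--> q2
  q2 --f--> q2
  q2 --f--> q2
Final state: q2
Accept states: {q2}
Yes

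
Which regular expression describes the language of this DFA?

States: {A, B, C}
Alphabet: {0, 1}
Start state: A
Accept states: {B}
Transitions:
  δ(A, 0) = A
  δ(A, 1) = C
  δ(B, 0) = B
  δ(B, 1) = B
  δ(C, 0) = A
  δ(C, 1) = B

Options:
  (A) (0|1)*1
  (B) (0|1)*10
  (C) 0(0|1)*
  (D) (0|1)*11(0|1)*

Check each option against the DFA on short strings; one disagreement eliminates an option:
  (A) (0|1)*1: on '1' the DFA goes A → C and rejects (C ∉ Accept), but the regex matches it → eliminate
  (B) (0|1)*10: on '10' the DFA goes A → C → A and rejects (A ∉ Accept), but the regex matches it → eliminate
  (C) 0(0|1)*: on '0' the DFA goes A → A and rejects (A ∉ Accept), but the regex matches it → eliminate
  (D) (0|1)*11(0|1)*: agrees with the DFA on every string of length ≤ 6
Only (D) is consistent with the DFA.
(D) (0|1)*11(0|1)*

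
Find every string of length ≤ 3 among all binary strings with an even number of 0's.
ε, 1, 00, 11, 001, 010, 100, 111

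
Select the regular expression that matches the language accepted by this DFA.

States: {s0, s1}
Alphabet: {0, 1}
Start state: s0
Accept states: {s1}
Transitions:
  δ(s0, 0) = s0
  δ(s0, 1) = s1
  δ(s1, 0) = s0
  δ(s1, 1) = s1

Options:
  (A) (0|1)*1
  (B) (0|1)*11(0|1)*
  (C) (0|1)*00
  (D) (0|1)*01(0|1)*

Check each option against the DFA on short strings; one disagreement eliminates an option:
  (A) (0|1)*1: agrees with the DFA on every string of length ≤ 6
  (B) (0|1)*11(0|1)*: on '1' the DFA goes s0 → s1 and accepts (s1 ∈ Accept), but the regex does not match it → eliminate
  (C) (0|1)*00: on '1' the DFA goes s0 → s1 and accepts (s1 ∈ Accept), but the regex does not match it → eliminate
  (D) (0|1)*01(0|1)*: on '1' the DFA goes s0 → s1 and accepts (s1 ∈ Accept), but the regex does not match it → eliminate
Only (A) is consistent with the DFA.
(A) (0|1)*1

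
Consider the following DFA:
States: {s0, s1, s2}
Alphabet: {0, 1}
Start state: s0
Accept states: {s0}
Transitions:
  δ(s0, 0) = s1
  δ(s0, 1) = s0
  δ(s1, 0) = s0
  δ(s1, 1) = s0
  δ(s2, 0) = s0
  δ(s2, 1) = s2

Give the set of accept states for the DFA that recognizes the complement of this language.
Complement accept states = All states \ Original accept states
= {s0, s1, s2} \ {s0}
{s1, s2}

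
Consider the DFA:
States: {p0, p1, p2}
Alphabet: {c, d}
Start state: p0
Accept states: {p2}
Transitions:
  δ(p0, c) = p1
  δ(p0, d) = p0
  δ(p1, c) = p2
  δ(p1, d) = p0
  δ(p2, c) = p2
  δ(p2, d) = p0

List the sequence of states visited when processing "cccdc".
read 'c': p0 → p1
  read 'c': p1 → p2
  read 'c': p2 → p2
  read 'd': p2 → p0
  read 'c': p0 → p1
p0 -> p1 -> p2 -> p2 -> p0 -> p1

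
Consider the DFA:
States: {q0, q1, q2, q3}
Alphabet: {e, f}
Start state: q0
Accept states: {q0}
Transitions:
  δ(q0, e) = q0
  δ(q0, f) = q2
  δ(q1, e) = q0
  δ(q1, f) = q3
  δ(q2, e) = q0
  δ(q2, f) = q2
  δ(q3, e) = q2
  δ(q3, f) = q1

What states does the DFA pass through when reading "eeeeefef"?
read 'e': q0 → q0
  read 'e': q0 → q0
  read 'e': q0 → q0
  read 'e': q0 → q0
  read 'e': q0 → q0
  read 'f': q0 → q2
  read 'e': q2 → q0
  read 'f': q0 → q2
q0 -> q0 -> q0 -> q0 -> q0 -> q0 -> q2 -> q0 -> q2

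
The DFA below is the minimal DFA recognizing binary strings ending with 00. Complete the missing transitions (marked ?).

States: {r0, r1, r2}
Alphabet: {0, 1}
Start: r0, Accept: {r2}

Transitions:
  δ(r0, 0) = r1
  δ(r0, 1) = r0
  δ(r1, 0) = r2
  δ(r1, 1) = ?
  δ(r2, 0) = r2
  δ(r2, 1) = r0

From the language and accept set, identify what each state tracks — r0: last symbol not 0; r1: one trailing 0; r2: two trailing 0's.
Each missing δ(q, a) is the state matching the new tracked value after reading a.
δ(r1, 1) = r0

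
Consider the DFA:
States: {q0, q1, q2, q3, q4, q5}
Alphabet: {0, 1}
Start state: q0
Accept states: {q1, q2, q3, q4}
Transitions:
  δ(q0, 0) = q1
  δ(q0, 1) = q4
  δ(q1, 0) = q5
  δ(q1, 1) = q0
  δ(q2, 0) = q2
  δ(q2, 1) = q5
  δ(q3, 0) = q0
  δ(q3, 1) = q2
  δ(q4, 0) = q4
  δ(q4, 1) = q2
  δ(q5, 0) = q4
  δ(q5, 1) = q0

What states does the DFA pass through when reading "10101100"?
read '1': q0 → q4
  read '0': q4 → q4
  read '1': q4 → q2
  read '0': q2 → q2
  read '1': q2 → q5
  read '1': q5 → q0
  read '0': q0 → q1
  read '0': q1 → q5
q0 -> q4 -> q4 -> q2 -> q2 -> q5 -> q0 -> q1 -> q5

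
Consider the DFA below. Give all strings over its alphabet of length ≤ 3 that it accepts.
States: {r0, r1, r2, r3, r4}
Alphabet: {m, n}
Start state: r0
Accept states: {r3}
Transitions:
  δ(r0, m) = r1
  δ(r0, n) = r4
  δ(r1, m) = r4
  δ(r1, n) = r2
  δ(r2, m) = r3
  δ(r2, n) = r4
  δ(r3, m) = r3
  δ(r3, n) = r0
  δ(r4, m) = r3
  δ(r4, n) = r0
nm, mmm, mnm, nmm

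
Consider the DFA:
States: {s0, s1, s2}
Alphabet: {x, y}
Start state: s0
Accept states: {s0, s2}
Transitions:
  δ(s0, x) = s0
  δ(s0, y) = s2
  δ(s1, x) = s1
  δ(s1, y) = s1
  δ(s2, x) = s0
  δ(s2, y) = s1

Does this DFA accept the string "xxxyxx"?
Processing string "xxxyxx":
  s0 --x--> s0
  s0 --x--> s0
  s0 --x--> s0
  s0 --y--> s2
  s2 --x--> s0
  s0 --x--> s0
Final state: s0
Accept states: {s0, s2}
Yes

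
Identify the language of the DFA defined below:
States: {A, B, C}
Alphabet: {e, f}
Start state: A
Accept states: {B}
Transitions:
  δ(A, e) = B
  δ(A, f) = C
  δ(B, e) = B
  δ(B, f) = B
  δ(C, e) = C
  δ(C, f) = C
Testing a few strings:
  'e' → accept
  'efe' → accept
  'eef' → accept
  'fef' → reject
State roles: A=no input read; B=started with e; C=started with f (dead)
All strings over {e,f} starting with e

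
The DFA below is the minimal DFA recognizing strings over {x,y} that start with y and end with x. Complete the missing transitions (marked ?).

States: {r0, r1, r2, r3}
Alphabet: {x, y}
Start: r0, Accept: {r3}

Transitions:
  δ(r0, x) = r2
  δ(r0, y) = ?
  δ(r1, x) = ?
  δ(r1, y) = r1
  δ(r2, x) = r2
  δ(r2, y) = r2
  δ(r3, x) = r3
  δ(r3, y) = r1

From the language and accept set, identify what each state tracks — r0: no input read; r1: started with y, last symbol y; r2: started with x (dead); r3: started with y, last symbol x.
Each missing δ(q, a) is the state matching the new tracked value after reading a.
δ(r0, y) = r1; δ(r1, x) = r3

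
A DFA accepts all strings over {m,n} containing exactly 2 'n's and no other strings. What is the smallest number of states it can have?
By Myhill–Nerode, count the distinguishable equivalence classes: 4 classes — having seen 0, 1, 2, or >2 copies of 'n'; the count-2 class is the only accepting one and >2 is dead.
4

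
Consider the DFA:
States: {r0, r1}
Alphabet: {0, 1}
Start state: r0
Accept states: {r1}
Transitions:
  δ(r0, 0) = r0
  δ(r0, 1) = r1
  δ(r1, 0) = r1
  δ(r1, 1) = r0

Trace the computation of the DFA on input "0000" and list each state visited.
read '0': r0 → r0
  read '0': r0 → r0
  read '0': r0 → r0
  read '0': r0 → r0
r0 -> r0 -> r0 -> r0 -> r0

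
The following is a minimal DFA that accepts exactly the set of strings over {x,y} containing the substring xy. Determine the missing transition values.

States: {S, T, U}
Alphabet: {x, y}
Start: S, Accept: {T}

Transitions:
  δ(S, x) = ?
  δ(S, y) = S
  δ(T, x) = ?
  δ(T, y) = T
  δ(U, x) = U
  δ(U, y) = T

From the language and accept set, identify what each state tracks — S: no x seen yet; T: substring xy seen; U: seen a x, waiting for y.
Each missing δ(q, a) is the state matching the new tracked value after reading a.
δ(S, x) = U; δ(T, x) = T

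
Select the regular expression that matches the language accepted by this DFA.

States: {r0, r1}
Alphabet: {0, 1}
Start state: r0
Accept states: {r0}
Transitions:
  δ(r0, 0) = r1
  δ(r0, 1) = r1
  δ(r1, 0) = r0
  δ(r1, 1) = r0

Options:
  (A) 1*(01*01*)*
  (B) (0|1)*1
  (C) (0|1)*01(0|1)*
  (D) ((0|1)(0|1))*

Check each option against the DFA on short strings; one disagreement eliminates an option:
  (A) 1*(01*01*)*: on '1' the DFA goes r0 → r1 and rejects (r1 ∉ Accept), but the regex matches it → eliminate
  (B) (0|1)*1: on ε the DFA stays in r0 and accepts (r0 ∈ Accept), but the regex does not match it → eliminate
  (C) (0|1)*01(0|1)*: on ε the DFA stays in r0 and accepts (r0 ∈ Accept), but the regex does not match it → eliminate
  (D) ((0|1)(0|1))*: agrees with the DFA on every string of length ≤ 6
Only (D) is consistent with the DFA.
(D) ((0|1)(0|1))*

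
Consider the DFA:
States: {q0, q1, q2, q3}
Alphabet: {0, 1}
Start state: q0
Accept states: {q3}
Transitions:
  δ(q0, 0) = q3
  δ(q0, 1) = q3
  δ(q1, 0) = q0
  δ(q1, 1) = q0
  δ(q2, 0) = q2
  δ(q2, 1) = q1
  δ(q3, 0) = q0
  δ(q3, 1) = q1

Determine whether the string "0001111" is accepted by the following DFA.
Processing string "0001111":
  q0 --0--> q3
  q3 --0--> q0
  q0 --0--> q3
  q3 --1--> q1
  q1 --1--> q0
  q0 --1--> q3
  q3 --1--> q1
Final state: q1
Accept states: {q3}
No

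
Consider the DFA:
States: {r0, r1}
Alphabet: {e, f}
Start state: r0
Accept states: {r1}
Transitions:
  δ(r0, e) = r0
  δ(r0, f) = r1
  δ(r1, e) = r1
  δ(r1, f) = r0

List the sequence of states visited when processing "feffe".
read 'f': r0 → r1
  read 'e': r1 → r1
  read 'f': r1 → r0
  read 'f': r0 → r1
  read 'e': r1 → r1
r0 -> r1 -> r1 -> r0 -> r1 -> r1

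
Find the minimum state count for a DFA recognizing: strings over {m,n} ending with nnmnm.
By Myhill–Nerode, count the distinguishable equivalence classes: 6 classes — one per longest suffix of the input that is a prefix of 'nnmnm' (lengths 0 through 5); only the length-5 class is accepting.
6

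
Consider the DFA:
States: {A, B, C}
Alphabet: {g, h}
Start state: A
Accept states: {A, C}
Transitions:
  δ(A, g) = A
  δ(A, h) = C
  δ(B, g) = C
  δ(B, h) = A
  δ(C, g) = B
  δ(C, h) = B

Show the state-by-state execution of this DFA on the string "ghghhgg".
read 'g': A → A
  read 'h': A → C
  read 'g': C → B
  read 'h': B → A
  read 'h': A → C
  read 'g': C → B
  read 'g': B → C
A -> A -> C -> B -> A -> C -> B -> C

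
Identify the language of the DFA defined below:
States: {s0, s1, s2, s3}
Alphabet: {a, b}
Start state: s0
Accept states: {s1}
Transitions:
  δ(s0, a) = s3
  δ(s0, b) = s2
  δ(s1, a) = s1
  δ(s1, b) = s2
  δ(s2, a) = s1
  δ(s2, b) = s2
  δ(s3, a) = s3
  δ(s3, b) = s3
Testing a few strings:
  'ab' → reject
  'bb' → reject
  'bbba' → accept
  'baba' → accept
State roles: s0=no input read; s1=started with b, last symbol a; s2=started with b, last symbol b; s3=started with a (dead)
All strings over {a,b} that start with b and end with a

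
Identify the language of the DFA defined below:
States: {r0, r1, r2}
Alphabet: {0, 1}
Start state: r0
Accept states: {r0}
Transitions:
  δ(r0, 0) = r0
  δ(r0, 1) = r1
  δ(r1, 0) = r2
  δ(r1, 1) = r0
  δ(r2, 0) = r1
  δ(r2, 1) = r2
Testing a few strings:
  '1101' → reject
  '111' → reject
  '0' → accept
  '10' → reject
State roles: r0=value ≡ 0 (mod 3); r1=value ≡ 1 (mod 3); r2=value ≡ 2 (mod 3)
All binary strings representing a multiple of 3 (read in base 2; leading zeros allowed and ε counts as 0)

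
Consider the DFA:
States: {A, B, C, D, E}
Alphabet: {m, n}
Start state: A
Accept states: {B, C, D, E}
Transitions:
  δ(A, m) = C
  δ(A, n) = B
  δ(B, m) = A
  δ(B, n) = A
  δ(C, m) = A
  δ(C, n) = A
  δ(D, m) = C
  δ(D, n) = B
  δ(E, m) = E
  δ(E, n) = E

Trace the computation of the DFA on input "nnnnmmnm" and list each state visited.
read 'n': A → B
  read 'n': B → A
  read 'n': A → B
  read 'n': B → A
  read 'm': A → C
  read 'm': C → A
  read 'n': A → B
  read 'm': B → A
A -> B -> A -> B -> A -> C -> A -> B -> A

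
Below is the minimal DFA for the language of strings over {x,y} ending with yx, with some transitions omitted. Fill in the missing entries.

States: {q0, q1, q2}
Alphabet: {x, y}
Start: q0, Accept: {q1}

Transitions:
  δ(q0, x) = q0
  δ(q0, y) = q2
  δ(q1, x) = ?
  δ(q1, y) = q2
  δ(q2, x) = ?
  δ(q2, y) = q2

From the language and accept set, identify what each state tracks — q0: no suffix match; q1: suffix is yx; q2: one trailing y.
Each missing δ(q, a) is the state matching the new tracked value after reading a.
δ(q1, x) = q0; δ(q2, x) = q1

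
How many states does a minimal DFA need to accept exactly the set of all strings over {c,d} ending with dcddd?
By Myhill–Nerode, count the distinguishable equivalence classes: 6 classes — one per longest suffix of the input that is a prefix of 'dcddd' (lengths 0 through 5); only the length-5 class is accepting.
6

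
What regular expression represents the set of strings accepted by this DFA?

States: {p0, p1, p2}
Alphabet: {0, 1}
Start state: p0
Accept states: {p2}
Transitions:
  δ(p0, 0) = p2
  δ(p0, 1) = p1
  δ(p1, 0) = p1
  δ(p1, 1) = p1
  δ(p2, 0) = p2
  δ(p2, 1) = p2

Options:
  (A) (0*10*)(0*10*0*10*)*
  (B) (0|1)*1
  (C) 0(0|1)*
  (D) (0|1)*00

Check each option against the DFA on short strings; one disagreement eliminates an option:
  (A) (0*10*)(0*10*0*10*)*: on '0' the DFA goes p0 → p2 and accepts (p2 ∈ Accept), but the regex does not match it → eliminate
  (B) (0|1)*1: on '0' the DFA goes p0 → p2 and accepts (p2 ∈ Accept), but the regex does not match it → eliminate
  (C) 0(0|1)*: agrees with the DFA on every string of length ≤ 6
  (D) (0|1)*00: on '0' the DFA goes p0 → p2 and accepts (p2 ∈ Accept), but the regex does not match it → eliminate
Only (C) is consistent with the DFA.
(C) 0(0|1)*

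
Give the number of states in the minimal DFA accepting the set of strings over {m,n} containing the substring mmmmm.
By Myhill–Nerode, count the distinguishable equivalence classes: 6 classes — one per longest suffix of the input that is a prefix of 'mmmmm' (lengths 0 through 4), plus an absorbing 'already seen mmmmm' class.
6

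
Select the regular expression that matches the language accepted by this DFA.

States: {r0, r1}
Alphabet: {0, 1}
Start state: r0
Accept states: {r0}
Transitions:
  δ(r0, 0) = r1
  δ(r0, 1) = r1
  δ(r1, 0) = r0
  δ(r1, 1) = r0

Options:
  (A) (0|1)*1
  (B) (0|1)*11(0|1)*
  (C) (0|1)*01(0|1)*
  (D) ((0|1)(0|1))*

Check each option against the DFA on short strings; one disagreement eliminates an option:
  (A) (0|1)*1: on ε the DFA stays in r0 and accepts (r0 ∈ Accept), but the regex does not match it → eliminate
  (B) (0|1)*11(0|1)*: on ε the DFA stays in r0 and accepts (r0 ∈ Accept), but the regex does not match it → eliminate
  (C) (0|1)*01(0|1)*: on ε the DFA stays in r0 and accepts (r0 ∈ Accept), but the regex does not match it → eliminate
  (D) ((0|1)(0|1))*: agrees with the DFA on every string of length ≤ 6
Only (D) is consistent with the DFA.
(D) ((0|1)(0|1))*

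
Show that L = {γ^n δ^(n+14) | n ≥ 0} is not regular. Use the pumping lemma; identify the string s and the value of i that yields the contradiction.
Assume L is regular with pumping length p. Idea: pumping the γ-block breaks the fixed offset of 14.
Choose s = γ^p δ^(p+14) ∈ L. By the pumping lemma, s = xyz with |xy| ≤ p, |y| > 0, so y = γ^k with k ≥ 1. Then xy²z = γ^(p+k) δ^(p+14). For this to be in L we would need p+14 = (p+k)+14, i.e. k = 0, contradicting k ≥ 1. So xy²z ∉ L.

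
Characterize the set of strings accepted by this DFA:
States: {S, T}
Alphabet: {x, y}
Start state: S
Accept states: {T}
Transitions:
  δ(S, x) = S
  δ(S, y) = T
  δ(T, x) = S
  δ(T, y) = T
Testing a few strings:
  'xy' → accept
  'xxy' → accept
  'yx' → reject
  'x' → reject
State roles: S=last symbol not y; T=last symbol is y
All strings over {x,y} ending with y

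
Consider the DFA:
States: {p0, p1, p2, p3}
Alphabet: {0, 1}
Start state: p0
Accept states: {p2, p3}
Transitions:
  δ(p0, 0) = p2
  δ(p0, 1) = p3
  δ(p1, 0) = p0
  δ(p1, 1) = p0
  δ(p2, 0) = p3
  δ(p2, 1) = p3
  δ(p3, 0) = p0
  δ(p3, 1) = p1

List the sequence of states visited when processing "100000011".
read '1': p0 → p3
  read '0': p3 → p0
  read '0': p0 → p2
  read '0': p2 → p3
  read '0': p3 → p0
  read '0': p0 → p2
  read '0': p2 → p3
  read '1': p3 → p1
  read '1': p1 → p0
p0 -> p3 -> p0 -> p2 -> p3 -> p0 -> p2 -> p3 -> p1 -> p0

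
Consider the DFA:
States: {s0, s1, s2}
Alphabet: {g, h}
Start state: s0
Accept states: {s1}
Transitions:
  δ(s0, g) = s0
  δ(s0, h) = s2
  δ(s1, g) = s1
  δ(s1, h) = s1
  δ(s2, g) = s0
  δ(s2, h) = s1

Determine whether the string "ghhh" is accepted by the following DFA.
Processing string "ghhh":
  s0 --g--> s0
  s0 --h--> s2
  s2 --h--> s1
  s1 --h--> s1
Final state: s1
Accept states: {s1}
Yes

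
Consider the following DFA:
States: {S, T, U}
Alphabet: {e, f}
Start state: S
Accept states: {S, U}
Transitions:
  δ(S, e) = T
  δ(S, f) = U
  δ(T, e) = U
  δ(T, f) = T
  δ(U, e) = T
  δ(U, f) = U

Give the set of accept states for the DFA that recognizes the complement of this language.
Complement accept states = All states \ Original accept states
= {S, T, U} \ {S, U}
{T}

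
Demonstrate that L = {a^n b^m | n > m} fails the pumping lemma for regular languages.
Assume L is regular with pumping length p. Idea: pumping down the a-block drops the a-count to at most the b-count.
Choose s = a^(p+1) b^p ∈ L (|s| = 2p+1 ≥ p). By the pumping lemma, s = xyz with |xy| ≤ p, |y| > 0, so y = a^k with k ≥ 1. Take i = 0: xz = a^(p+1−k) b^p. Since k ≥ 1, p+1−k ≤ p, so the number of a's is no longer strictly greater than the number of b's, hence xz ∉ L.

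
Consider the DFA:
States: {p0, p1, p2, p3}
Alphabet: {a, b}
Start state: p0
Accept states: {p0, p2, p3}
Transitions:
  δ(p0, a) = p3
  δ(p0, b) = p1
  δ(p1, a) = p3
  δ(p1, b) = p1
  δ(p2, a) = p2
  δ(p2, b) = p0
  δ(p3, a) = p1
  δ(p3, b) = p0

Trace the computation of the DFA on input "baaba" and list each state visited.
read 'b': p0 → p1
  read 'a': p1 → p3
  read 'a': p3 → p1
  read 'b': p1 → p1
  read 'a': p1 → p3
p0 -> p1 -> p3 -> p1 -> p1 -> p3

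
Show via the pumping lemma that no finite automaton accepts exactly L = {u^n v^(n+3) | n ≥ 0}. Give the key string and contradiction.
Assume L is regular with pumping length p. Idea: pumping the u-block breaks the fixed offset of 3.
Choose s = u^p v^(p+3) ∈ L. By the pumping lemma, s = xyz with |xy| ≤ p, |y| > 0, so y = u^k with k ≥ 1. Then xy²z = u^(p+k) v^(p+3). For this to be in L we would need p+3 = (p+k)+3, i.e. k = 0, contradicting k ≥ 1. So xy²z ∉ L.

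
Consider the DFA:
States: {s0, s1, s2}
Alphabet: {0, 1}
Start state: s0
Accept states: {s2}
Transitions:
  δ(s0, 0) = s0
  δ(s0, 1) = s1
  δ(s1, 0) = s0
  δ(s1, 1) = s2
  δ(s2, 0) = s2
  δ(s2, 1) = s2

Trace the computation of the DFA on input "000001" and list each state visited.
read '0': s0 → s0
  read '0': s0 → s0
  read '0': s0 → s0
  read '0': s0 → s0
  read '0': s0 → s0
  read '1': s0 → s1
s0 -> s0 -> s0 -> s0 -> s0 -> s0 -> s1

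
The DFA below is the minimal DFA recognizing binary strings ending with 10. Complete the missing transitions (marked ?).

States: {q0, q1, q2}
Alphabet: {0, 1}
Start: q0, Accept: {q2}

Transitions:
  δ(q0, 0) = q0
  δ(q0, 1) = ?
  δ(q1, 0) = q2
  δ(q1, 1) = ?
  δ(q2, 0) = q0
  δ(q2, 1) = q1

From the language and accept set, identify what each state tracks — q0: no suffix match; q1: one trailing 1; q2: suffix is 10.
Each missing δ(q, a) is the state matching the new tracked value after reading a.
δ(q0, 1) = q1; δ(q1, 1) = q1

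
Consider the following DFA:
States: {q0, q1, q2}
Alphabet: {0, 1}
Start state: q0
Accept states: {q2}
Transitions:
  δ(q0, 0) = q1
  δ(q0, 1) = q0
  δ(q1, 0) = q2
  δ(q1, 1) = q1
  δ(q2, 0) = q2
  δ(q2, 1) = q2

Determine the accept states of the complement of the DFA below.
Complement accept states = All states \ Original accept states
= {q0, q1, q2} \ {q2}
{q0, q1}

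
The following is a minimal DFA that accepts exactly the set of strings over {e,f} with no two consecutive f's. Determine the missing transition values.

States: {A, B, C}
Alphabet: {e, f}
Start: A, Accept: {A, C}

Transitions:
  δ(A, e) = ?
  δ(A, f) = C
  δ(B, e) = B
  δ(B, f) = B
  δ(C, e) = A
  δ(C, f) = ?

From the language and accept set, identify what each state tracks — A: last symbol not f (ok); B: saw ff (dead); C: last symbol f (ok).
Each missing δ(q, a) is the state matching the new tracked value after reading a.
δ(A, e) = A; δ(C, f) = B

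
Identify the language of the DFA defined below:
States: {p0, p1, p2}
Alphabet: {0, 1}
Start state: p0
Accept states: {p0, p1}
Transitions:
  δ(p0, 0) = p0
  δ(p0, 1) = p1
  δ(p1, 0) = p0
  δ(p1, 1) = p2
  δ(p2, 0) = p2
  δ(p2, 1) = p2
Testing a few strings:
  '1001' → accept
  '101' → accept
  '1000' → accept
  '01' → accept
State roles: p0=last symbol not 1 (ok); p1=last symbol 1 (ok); p2=saw 11 (dead)
All binary strings with no two consecutive 1's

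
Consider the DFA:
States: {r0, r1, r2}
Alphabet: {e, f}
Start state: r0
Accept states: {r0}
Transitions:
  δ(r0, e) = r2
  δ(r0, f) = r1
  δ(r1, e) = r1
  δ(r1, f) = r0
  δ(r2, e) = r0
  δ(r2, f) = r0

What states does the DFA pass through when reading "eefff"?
read 'e': r0 → r2
  read 'e': r2 → r0
  read 'f': r0 → r1
  read 'f': r1 → r0
  read 'f': r0 → r1
r0 -> r2 -> r0 -> r1 -> r0 -> r1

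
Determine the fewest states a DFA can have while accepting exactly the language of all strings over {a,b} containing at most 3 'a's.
By Myhill–Nerode, count the distinguishable equivalence classes: 5 classes — having seen 0, 1, …, 3, or >3 copies of 'a'; counts 0 through 3 are accepting and >3 is dead.
5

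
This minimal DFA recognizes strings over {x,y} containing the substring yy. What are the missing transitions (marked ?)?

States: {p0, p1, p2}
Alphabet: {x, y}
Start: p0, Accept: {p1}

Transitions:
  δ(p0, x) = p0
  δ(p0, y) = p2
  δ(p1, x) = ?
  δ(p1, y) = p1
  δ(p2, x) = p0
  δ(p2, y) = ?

From the language and accept set, identify what each state tracks — p0: no progress toward yy; p1: substring yy seen; p2: one trailing y.
Each missing δ(q, a) is the state matching the new tracked value after reading a.
δ(p1, x) = p1; δ(p2, y) = p1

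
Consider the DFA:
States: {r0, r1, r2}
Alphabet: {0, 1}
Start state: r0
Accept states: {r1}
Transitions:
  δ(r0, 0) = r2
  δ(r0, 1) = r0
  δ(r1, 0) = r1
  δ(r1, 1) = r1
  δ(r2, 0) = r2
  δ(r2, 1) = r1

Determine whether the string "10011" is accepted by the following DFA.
Processing string "10011":
  r0 --1--> r0
  r0 --0--> r2
  r2 --0--> r2
  r2 --1--> r1
  r1 --1--> r1
Final state: r1
Accept states: {r1}
Yes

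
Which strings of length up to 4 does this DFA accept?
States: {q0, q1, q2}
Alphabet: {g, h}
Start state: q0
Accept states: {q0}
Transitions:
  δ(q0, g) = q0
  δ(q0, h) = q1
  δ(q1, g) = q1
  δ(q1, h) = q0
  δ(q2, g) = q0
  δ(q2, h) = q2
ε, g, gg, hh, ggg, ghh, hgh, hhg, gggg, gghh, ghgh, ghhg, hggh, hghg, hhgg, hhhh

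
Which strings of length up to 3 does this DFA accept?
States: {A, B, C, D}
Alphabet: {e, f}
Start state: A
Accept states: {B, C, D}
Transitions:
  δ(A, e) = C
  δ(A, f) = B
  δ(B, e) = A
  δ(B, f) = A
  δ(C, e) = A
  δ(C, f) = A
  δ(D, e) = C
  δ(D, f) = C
e, f, eee, eef, efe, eff, fee, fef, ffe, fff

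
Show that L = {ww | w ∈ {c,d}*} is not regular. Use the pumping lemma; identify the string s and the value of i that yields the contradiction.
Assume L is regular with pumping length p. Idea: pumping the leading c-block breaks the equality of the two halves.
Choose s = c^p d c^p d ∈ L (with w = c^p d). |s| = 2p+2 ≥ p. By the pumping lemma, s = xyz with |xy| ≤ p, |y| > 0, so y = c^k with k ≥ 1, in the first c-block. Then xy²z = c^(p+k) d c^p d, of length 2p+2+k. If k is odd this length is odd, so it cannot be of the form ww. If k is even, each half has length p+1+k/2 ≤ p+k, so the first half lies entirely inside the leading c-block and contains no d, while the second half ends in d; the halves differ. Either way xy²z ∉ L.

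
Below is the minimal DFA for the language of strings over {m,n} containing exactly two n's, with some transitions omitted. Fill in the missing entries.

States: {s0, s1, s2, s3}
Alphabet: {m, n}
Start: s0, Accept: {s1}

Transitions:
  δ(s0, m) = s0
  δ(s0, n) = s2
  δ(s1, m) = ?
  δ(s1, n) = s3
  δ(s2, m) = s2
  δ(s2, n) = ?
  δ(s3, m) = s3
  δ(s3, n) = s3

From the language and accept set, identify what each state tracks — s0: zero n's; s1: two n's; s2: one n; s3: ≥ three n's (dead).
Each missing δ(q, a) is the state matching the new tracked value after reading a.
δ(s1, m) = s1; δ(s2, n) = s1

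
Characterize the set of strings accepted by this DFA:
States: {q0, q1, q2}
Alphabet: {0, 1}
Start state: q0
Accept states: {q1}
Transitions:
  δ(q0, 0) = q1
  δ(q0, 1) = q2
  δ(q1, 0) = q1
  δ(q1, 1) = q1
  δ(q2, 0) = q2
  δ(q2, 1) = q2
Testing a few strings:
  '01' → accept
  '0' → accept
  '1' → reject
  '11' → reject
State roles: q0=no input read; q1=started with 0; q2=started with 1 (dead)
All binary strings starting with 0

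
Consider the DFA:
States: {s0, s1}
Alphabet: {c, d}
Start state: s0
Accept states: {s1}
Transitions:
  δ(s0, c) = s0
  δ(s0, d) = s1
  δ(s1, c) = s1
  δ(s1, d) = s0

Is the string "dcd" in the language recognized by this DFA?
Processing string "dcd":
  s0 --d--> s1
  s1 --c--> s1
  s1 --d--> s0
Final state: s0
Accept states: {s1}
No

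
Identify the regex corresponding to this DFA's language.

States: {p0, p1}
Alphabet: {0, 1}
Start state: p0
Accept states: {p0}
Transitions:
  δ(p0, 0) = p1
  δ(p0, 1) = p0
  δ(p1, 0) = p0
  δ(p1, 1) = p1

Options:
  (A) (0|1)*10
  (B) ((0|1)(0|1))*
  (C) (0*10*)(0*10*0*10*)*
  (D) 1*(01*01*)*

Check each option against the DFA on short strings; one disagreement eliminates an option:
  (A) (0|1)*10: on ε the DFA stays in p0 and accepts (p0 ∈ Accept), but the regex does not match it → eliminate
  (B) ((0|1)(0|1))*: on '1' the DFA goes p0 → p0 and accepts (p0 ∈ Accept), but the regex does not match it → eliminate
  (C) (0*10*)(0*10*0*10*)*: on ε the DFA stays in p0 and accepts (p0 ∈ Accept), but the regex does not match it → eliminate
  (D) 1*(01*01*)*: agrees with the DFA on every string of length ≤ 6
Only (D) is consistent with the DFA.
(D) 1*(01*01*)*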